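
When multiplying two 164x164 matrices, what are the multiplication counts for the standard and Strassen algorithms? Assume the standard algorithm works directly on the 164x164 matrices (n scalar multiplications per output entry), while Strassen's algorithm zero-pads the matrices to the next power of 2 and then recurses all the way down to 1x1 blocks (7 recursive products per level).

Matrix multiplication for 164x164 matrices:

Strassen's algorithm requires power-of-2 dimensions. Pad 164x164 to 256x256 (next power of 2).

Standard algorithm: 164^3 = 4410944 multiplications
Strassen's algorithm: 7^(log2(256)) = 7^8 = 5764801 multiplications
Difference: 4410944 - 5764801 = -1353857 (Strassen uses MORE here due to padding overhead — for small or just-over-power-of-2 n, padding can outweigh the per-level savings)

Standard: 4410944 multiplications (164^3). Strassen: 5764801 multiplications (7^8, after padding to 256x256). Strassen reduces 8 recursive multiplications to 7 at each level.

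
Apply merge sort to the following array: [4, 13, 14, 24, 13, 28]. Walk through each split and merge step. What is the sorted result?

Merge sort trace:

Split: [4, 13, 14, 24, 13, 28] -> [4, 13, 14] and [24, 13, 28]
  Split: [4, 13, 14] -> [4] and [13, 14]
    Split: [13, 14] -> [13] and [14]
    Merge: [13] + [14] -> [13, 14]
  Merge: [4] + [13, 14] -> [4, 13, 14]
  Split: [24, 13, 28] -> [24] and [13, 28]
    Split: [13, 28] -> [13] and [28]
    Merge: [13] + [28] -> [13, 28]
  Merge: [24] + [13, 28] -> [13, 24, 28]
Merge: [4, 13, 14] + [13, 24, 28] -> [4, 13, 13, 14, 24, 28]

Final sorted array: [4, 13, 13, 14, 24, 28]

The merge sort proceeds by recursively splitting the array and merging sorted halves.
After all merges, the sorted array is [4, 13, 13, 14, 24, 28].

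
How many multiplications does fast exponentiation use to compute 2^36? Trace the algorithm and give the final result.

Computing 2^36 by squaring (build up from 2^1; each line after the first costs one multiplication):

2^1 = 2
2^2 = (2^1)^2 = 2^2 = 4
2^4 = (2^2)^2 = 4^2 = 16
2^8 = (2^4)^2 = 16^2 = 256
2^9 = 2 * 2^8 = 2 * 256 = 512
2^18 = (2^9)^2 = 512^2 = 262144
2^36 = (2^18)^2 = 262144^2 = 68719476736

Result: 68719476736
Multiplications needed: 6 (6 lines after 2^1)

2^36 = 68719476736. Using exponentiation by squaring, this requires 6 multiplications. The key idea: if the exponent is even, square the half-power; if odd, multiply by the base once.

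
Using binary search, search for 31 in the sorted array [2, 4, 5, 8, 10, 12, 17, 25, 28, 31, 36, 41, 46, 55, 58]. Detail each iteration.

Binary search for 31 in [2, 4, 5, 8, 10, 12, 17, 25, 28, 31, 36, 41, 46, 55, 58]:

lo=0, hi=14, mid=7, arr[mid]=25 -> 25 < 31, search right half
lo=8, hi=14, mid=11, arr[mid]=41 -> 41 > 31, search left half
lo=8, hi=10, mid=9, arr[mid]=31 -> Found target at index 9!

Binary search finds 31 at index 9 after 3 comparisons. The search repeatedly halves the search space by comparing with the middle element.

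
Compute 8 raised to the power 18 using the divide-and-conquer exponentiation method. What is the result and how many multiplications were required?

Computing 8^18 by squaring (build up from 8^1; each line after the first costs one multiplication):

8^1 = 8
8^2 = (8^1)^2 = 8^2 = 64
8^4 = (8^2)^2 = 64^2 = 4096
8^8 = (8^4)^2 = 4096^2 = 16777216
8^9 = 8 * 8^8 = 8 * 16777216 = 134217728
8^18 = (8^9)^2 = 134217728^2 = 18014398509481984

Result: 18014398509481984
Multiplications needed: 5 (5 lines after 8^1)

8^18 = 18014398509481984. Using exponentiation by squaring, this requires 5 multiplications. The key idea: if the exponent is even, square the half-power; if odd, multiply by the base once.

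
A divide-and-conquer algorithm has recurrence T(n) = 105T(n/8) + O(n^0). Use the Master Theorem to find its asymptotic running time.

Master Theorem for T(n) = 105T(n/8) + O(n^0):

a = 105, b = 8, c = 0
log_b(a) = log_8(105) = 2.2381

Case 1: c = 0 < log_8(105) = 2.2381
T(n) = O(n^(log_8 105))

For T(n) = 105T(n/8) + O(n^0): log_8(105) = 2.2381. This is Case 1 of the Master Theorem (c < log_b(a), work dominated by leaves), giving O(n^(log_8 105)).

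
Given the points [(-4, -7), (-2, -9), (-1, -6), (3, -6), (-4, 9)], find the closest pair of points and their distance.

Computing all pairwise distances among 5 points:

d((-4, -7), (-2, -9)) = 2.8284 <-- minimum
d((-4, -7), (-1, -6)) = 3.1623
d((-4, -7), (3, -6)) = 7.0711
d((-4, -7), (-4, 9)) = 16.0
d((-2, -9), (-1, -6)) = 3.1623
d((-2, -9), (3, -6)) = 5.831
d((-2, -9), (-4, 9)) = 18.1108
d((-1, -6), (3, -6)) = 4.0
d((-1, -6), (-4, 9)) = 15.2971
d((3, -6), (-4, 9)) = 16.5529

Closest pair: (-4, -7) and (-2, -9) with distance 2.8284

The closest pair is (-4, -7) and (-2, -9) with Euclidean distance 2.8284. For 5 points, brute-force pairwise comparison is shown above. For large n, the divide-and-conquer algorithm (sort by x, recurse on halves, check the dividing strip) achieves O(n log n).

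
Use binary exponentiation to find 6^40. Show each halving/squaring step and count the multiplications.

Computing 6^40 by squaring (build up from 6^1; each line after the first costs one multiplication):

6^1 = 6
6^2 = (6^1)^2 = 6^2 = 36
6^4 = (6^2)^2 = 36^2 = 1296
6^5 = 6 * 6^4 = 6 * 1296 = 7776
6^10 = (6^5)^2 = 7776^2 = 60466176
6^20 = (6^10)^2 = 60466176^2 = 3656158440062976
6^40 = (6^20)^2 = 3656158440062976^2 = 13367494538843734067838845976576

Result: 13367494538843734067838845976576
Multiplications needed: 6 (6 lines after 6^1)

6^40 = 13367494538843734067838845976576. Using exponentiation by squaring, this requires 6 multiplications. The key idea: if the exponent is even, square the half-power; if odd, multiply by the base once.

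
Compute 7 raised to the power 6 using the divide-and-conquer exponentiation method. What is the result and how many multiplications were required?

Computing 7^6 by squaring (build up from 7^1; each line after the first costs one multiplication):

7^1 = 7
7^2 = (7^1)^2 = 7^2 = 49
7^3 = 7 * 7^2 = 7 * 49 = 343
7^6 = (7^3)^2 = 343^2 = 117649

Result: 117649
Multiplications needed: 3 (3 lines after 7^1)

7^6 = 117649. Using exponentiation by squaring, this requires 3 multiplications. The key idea: if the exponent is even, square the half-power; if odd, multiply by the base once.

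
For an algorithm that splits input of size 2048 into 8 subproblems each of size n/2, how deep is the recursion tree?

For divide and conquer with division factor 2:

Problem sizes at each level:
Level 0: 2048
Level 1: 1024
Level 2: 512
Level 3: 256
Level 4: 128
Level 5: 64
Level 6: 32
Level 7: 16
Level 8: 8
Level 9: 4
Level 10: 2
Level 11: 1

The root is level 0 and the size-1 base case is level 11 (the tree spans levels 0 through 11, i.e. 12 levels counting the root), so the depth is the number of divisions: log_2(2048) = 11

The recursion tree depth is log_2(2048) = 11. At each level, the problem size is divided by 2, so it takes 11 divisions to reduce to a base case of size 1. The algorithm makes 8 recursive calls at each level.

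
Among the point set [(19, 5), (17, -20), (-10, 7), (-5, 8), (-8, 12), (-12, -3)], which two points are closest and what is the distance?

Computing all pairwise distances among 6 points:

d((19, 5), (17, -20)) = 25.0799
d((19, 5), (-10, 7)) = 29.0689
d((19, 5), (-5, 8)) = 24.1868
d((19, 5), (-8, 12)) = 27.8927
d((19, 5), (-12, -3)) = 32.0156
d((17, -20), (-10, 7)) = 38.1838
d((17, -20), (-5, 8)) = 35.609
d((17, -20), (-8, 12)) = 40.6079
d((17, -20), (-12, -3)) = 33.6155
d((-10, 7), (-5, 8)) = 5.099
d((-10, 7), (-8, 12)) = 5.3852
d((-10, 7), (-12, -3)) = 10.198
d((-5, 8), (-8, 12)) = 5.0 <-- minimum
d((-5, 8), (-12, -3)) = 13.0384
d((-8, 12), (-12, -3)) = 15.5242

Closest pair: (-5, 8) and (-8, 12) with distance 5.0

The closest pair is (-5, 8) and (-8, 12) with Euclidean distance 5.0. For 6 points, brute-force pairwise comparison is shown above. For large n, the divide-and-conquer algorithm (sort by x, recurse on halves, check the dividing strip) achieves O(n log n).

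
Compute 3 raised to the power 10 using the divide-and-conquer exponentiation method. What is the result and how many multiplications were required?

Computing 3^10 by squaring (build up from 3^1; each line after the first costs one multiplication):

3^1 = 3
3^2 = (3^1)^2 = 3^2 = 9
3^4 = (3^2)^2 = 9^2 = 81
3^5 = 3 * 3^4 = 3 * 81 = 243
3^10 = (3^5)^2 = 243^2 = 59049

Result: 59049
Multiplications needed: 4 (4 lines after 3^1)

3^10 = 59049. Using exponentiation by squaring, this requires 4 multiplications. The key idea: if the exponent is even, square the half-power; if odd, multiply by the base once.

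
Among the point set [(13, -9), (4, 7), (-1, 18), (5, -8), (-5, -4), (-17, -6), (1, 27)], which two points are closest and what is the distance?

Computing all pairwise distances among 7 points:

d((13, -9), (4, 7)) = 18.3576
d((13, -9), (-1, 18)) = 30.4138
d((13, -9), (5, -8)) = 8.0623 <-- minimum
d((13, -9), (-5, -4)) = 18.6815
d((13, -9), (-17, -6)) = 30.1496
d((13, -9), (1, 27)) = 37.9473
d((4, 7), (-1, 18)) = 12.083
d((4, 7), (5, -8)) = 15.0333
d((4, 7), (-5, -4)) = 14.2127
d((4, 7), (-17, -6)) = 24.6982
d((4, 7), (1, 27)) = 20.2237
d((-1, 18), (5, -8)) = 26.6833
d((-1, 18), (-5, -4)) = 22.3607
d((-1, 18), (-17, -6)) = 28.8444
d((-1, 18), (1, 27)) = 9.2195
d((5, -8), (-5, -4)) = 10.7703
d((5, -8), (-17, -6)) = 22.0907
d((5, -8), (1, 27)) = 35.2278
d((-5, -4), (-17, -6)) = 12.1655
d((-5, -4), (1, 27)) = 31.5753
d((-17, -6), (1, 27)) = 37.5899

Closest pair: (13, -9) and (5, -8) with distance 8.0623

The closest pair is (13, -9) and (5, -8) with Euclidean distance 8.0623. For 7 points, brute-force pairwise comparison is shown above. For large n, the divide-and-conquer algorithm (sort by x, recurse on halves, check the dividing strip) achieves O(n log n).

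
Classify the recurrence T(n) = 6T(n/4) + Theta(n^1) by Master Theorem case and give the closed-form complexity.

Master Theorem for T(n) = 6T(n/4) + O(n^1):

a = 6, b = 4, c = 1
log_b(a) = log_4(6) = 1.2925

Case 1: c = 1 < log_4(6) = 1.2925
T(n) = O(n^(log_4 6))

For T(n) = 6T(n/4) + O(n^1): log_4(6) = 1.2925. This is Case 1 of the Master Theorem (c < log_b(a), work dominated by leaves), giving O(n^(log_4 6)).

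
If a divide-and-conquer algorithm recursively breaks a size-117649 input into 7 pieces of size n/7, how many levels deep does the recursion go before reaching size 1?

For divide and conquer with division factor 7:

Problem sizes at each level:
Level 0: 117649
Level 1: 16807
Level 2: 2401
Level 3: 343
Level 4: 49
Level 5: 7
Level 6: 1

The root is level 0 and the size-1 base case is level 6 (the tree spans levels 0 through 6, i.e. 7 levels counting the root), so the depth is the number of divisions: log_7(117649) = 6

The recursion tree depth is log_7(117649) = 6. At each level, the problem size is divided by 7, so it takes 6 divisions to reduce to a base case of size 1. The algorithm makes 7 recursive calls at each level.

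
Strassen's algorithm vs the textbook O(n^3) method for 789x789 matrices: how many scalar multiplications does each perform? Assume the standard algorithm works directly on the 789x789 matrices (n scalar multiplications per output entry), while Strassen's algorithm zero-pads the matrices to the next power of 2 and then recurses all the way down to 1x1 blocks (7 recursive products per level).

Matrix multiplication for 789x789 matrices:

Strassen's algorithm requires power-of-2 dimensions. Pad 789x789 to 1024x1024 (next power of 2).

Standard algorithm: 789^3 = 491169069 multiplications
Strassen's algorithm: 7^(log2(1024)) = 7^10 = 282475249 multiplications
Savings: 491169069 - 282475249 = 208693820 multiplications

Standard: 491169069 multiplications (789^3). Strassen: 282475249 multiplications (7^10, after padding to 1024x1024). Strassen reduces 8 recursive multiplications to 7 at each level.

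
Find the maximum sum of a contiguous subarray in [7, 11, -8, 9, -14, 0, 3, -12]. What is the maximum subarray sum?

Using Kadane's algorithm on [7, 11, -8, 9, -14, 0, 3, -12]:

Scanning through the array:
Position 1 (value 11): max_ending_here = 18, max_so_far = 18
Position 2 (value -8): max_ending_here = 10, max_so_far = 18
Position 3 (value 9): max_ending_here = 19, max_so_far = 19
Position 4 (value -14): max_ending_here = 5, max_so_far = 19
Position 5 (value 0): max_ending_here = 5, max_so_far = 19
Position 6 (value 3): max_ending_here = 8, max_so_far = 19
Position 7 (value -12): max_ending_here = -4, max_so_far = 19

Maximum subarray: [7, 11, -8, 9]
Maximum sum: 19

The maximum subarray is [7, 11, -8, 9] with sum 19. This subarray runs from index 0 to index 3.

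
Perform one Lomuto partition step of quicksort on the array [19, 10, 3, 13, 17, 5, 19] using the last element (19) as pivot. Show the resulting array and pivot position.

Lomuto partition with pivot = 19:

Initial array: [19, 10, 3, 13, 17, 5, 19]

arr[0]=19 <= 19: swap with position 0, array becomes [19, 10, 3, 13, 17, 5, 19]
arr[1]=10 <= 19: swap with position 1, array becomes [19, 10, 3, 13, 17, 5, 19]
arr[2]=3 <= 19: swap with position 2, array becomes [19, 10, 3, 13, 17, 5, 19]
arr[3]=13 <= 19: swap with position 3, array becomes [19, 10, 3, 13, 17, 5, 19]
arr[4]=17 <= 19: swap with position 4, array becomes [19, 10, 3, 13, 17, 5, 19]
arr[5]=5 <= 19: swap with position 5, array becomes [19, 10, 3, 13, 17, 5, 19]

Place pivot at position 6: [19, 10, 3, 13, 17, 5, 19]
Pivot position: 6

After partitioning with pivot 19, the array becomes [19, 10, 3, 13, 17, 5, 19]. The pivot is placed at index 6. All elements to the left of the pivot are <= 19, and all elements to the right are > 19.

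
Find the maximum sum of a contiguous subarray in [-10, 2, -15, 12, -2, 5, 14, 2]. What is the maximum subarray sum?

Using Kadane's algorithm on [-10, 2, -15, 12, -2, 5, 14, 2]:

Scanning through the array:
Position 1 (value 2): max_ending_here = 2, max_so_far = 2
Position 2 (value -15): max_ending_here = -13, max_so_far = 2
Position 3 (value 12): max_ending_here = 12, max_so_far = 12
Position 4 (value -2): max_ending_here = 10, max_so_far = 12
Position 5 (value 5): max_ending_here = 15, max_so_far = 15
Position 6 (value 14): max_ending_here = 29, max_so_far = 29
Position 7 (value 2): max_ending_here = 31, max_so_far = 31

Maximum subarray: [12, -2, 5, 14, 2]
Maximum sum: 31

The maximum subarray is [12, -2, 5, 14, 2] with sum 31. This subarray runs from index 3 to index 7.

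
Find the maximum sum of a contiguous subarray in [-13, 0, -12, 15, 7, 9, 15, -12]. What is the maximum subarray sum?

Using Kadane's algorithm on [-13, 0, -12, 15, 7, 9, 15, -12]:

Scanning through the array:
Position 1 (value 0): max_ending_here = 0, max_so_far = 0
Position 2 (value -12): max_ending_here = -12, max_so_far = 0
Position 3 (value 15): max_ending_here = 15, max_so_far = 15
Position 4 (value 7): max_ending_here = 22, max_so_far = 22
Position 5 (value 9): max_ending_here = 31, max_so_far = 31
Position 6 (value 15): max_ending_here = 46, max_so_far = 46
Position 7 (value -12): max_ending_here = 34, max_so_far = 46

Maximum subarray: [15, 7, 9, 15]
Maximum sum: 46

The maximum subarray is [15, 7, 9, 15] with sum 46. This subarray runs from index 3 to index 6.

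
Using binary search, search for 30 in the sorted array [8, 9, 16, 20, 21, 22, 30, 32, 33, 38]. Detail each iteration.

Binary search for 30 in [8, 9, 16, 20, 21, 22, 30, 32, 33, 38]:

lo=0, hi=9, mid=4, arr[mid]=21 -> 21 < 30, search right half
lo=5, hi=9, mid=7, arr[mid]=32 -> 32 > 30, search left half
lo=5, hi=6, mid=5, arr[mid]=22 -> 22 < 30, search right half
lo=6, hi=6, mid=6, arr[mid]=30 -> Found target at index 6!

Binary search finds 30 at index 6 after 4 comparisons. The search repeatedly halves the search space by comparing with the middle element.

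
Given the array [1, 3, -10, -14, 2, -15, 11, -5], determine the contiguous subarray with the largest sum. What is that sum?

Using Kadane's algorithm on [1, 3, -10, -14, 2, -15, 11, -5]:

Scanning through the array:
Position 1 (value 3): max_ending_here = 4, max_so_far = 4
Position 2 (value -10): max_ending_here = -6, max_so_far = 4
Position 3 (value -14): max_ending_here = -14, max_so_far = 4
Position 4 (value 2): max_ending_here = 2, max_so_far = 4
Position 5 (value -15): max_ending_here = -13, max_so_far = 4
Position 6 (value 11): max_ending_here = 11, max_so_far = 11
Position 7 (value -5): max_ending_here = 6, max_so_far = 11

Maximum subarray: [11]
Maximum sum: 11

The maximum subarray is [11] with sum 11. This subarray runs from index 6 to index 6.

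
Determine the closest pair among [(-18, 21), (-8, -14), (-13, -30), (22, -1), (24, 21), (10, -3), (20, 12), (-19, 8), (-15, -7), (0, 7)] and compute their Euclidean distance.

Computing all pairwise distances among 10 points:

d((-18, 21), (-8, -14)) = 36.4005
d((-18, 21), (-13, -30)) = 51.2445
d((-18, 21), (22, -1)) = 45.6508
d((-18, 21), (24, 21)) = 42.0
d((-18, 21), (10, -3)) = 36.8782
d((-18, 21), (20, 12)) = 39.0512
d((-18, 21), (-19, 8)) = 13.0384
d((-18, 21), (-15, -7)) = 28.1603
d((-18, 21), (0, 7)) = 22.8035
d((-8, -14), (-13, -30)) = 16.7631
d((-8, -14), (22, -1)) = 32.6956
d((-8, -14), (24, 21)) = 47.4236
d((-8, -14), (10, -3)) = 21.095
d((-8, -14), (20, 12)) = 38.2099
d((-8, -14), (-19, 8)) = 24.5967
d((-8, -14), (-15, -7)) = 9.8995
d((-8, -14), (0, 7)) = 22.4722
d((-13, -30), (22, -1)) = 45.4533
d((-13, -30), (24, 21)) = 63.0079
d((-13, -30), (10, -3)) = 35.4683
d((-13, -30), (20, 12)) = 53.4135
d((-13, -30), (-19, 8)) = 38.4708
d((-13, -30), (-15, -7)) = 23.0868
d((-13, -30), (0, 7)) = 39.2173
d((22, -1), (24, 21)) = 22.0907
d((22, -1), (10, -3)) = 12.1655
d((22, -1), (20, 12)) = 13.1529
d((22, -1), (-19, 8)) = 41.9762
d((22, -1), (-15, -7)) = 37.4833
d((22, -1), (0, 7)) = 23.4094
d((24, 21), (10, -3)) = 27.7849
d((24, 21), (20, 12)) = 9.8489 <-- minimum
d((24, 21), (-19, 8)) = 44.9222
d((24, 21), (-15, -7)) = 48.0104
d((24, 21), (0, 7)) = 27.7849
d((10, -3), (20, 12)) = 18.0278
d((10, -3), (-19, 8)) = 31.0161
d((10, -3), (-15, -7)) = 25.318
d((10, -3), (0, 7)) = 14.1421
d((20, 12), (-19, 8)) = 39.2046
d((20, 12), (-15, -7)) = 39.8246
d((20, 12), (0, 7)) = 20.6155
d((-19, 8), (-15, -7)) = 15.5242
d((-19, 8), (0, 7)) = 19.0263
d((-15, -7), (0, 7)) = 20.5183

Closest pair: (24, 21) and (20, 12) with distance 9.8489

The closest pair is (24, 21) and (20, 12) with Euclidean distance 9.8489. For 10 points, brute-force pairwise comparison is shown above. For large n, the divide-and-conquer algorithm (sort by x, recurse on halves, check the dividing strip) achieves O(n log n).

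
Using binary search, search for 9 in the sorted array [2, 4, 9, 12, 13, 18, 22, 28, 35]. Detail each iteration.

Binary search for 9 in [2, 4, 9, 12, 13, 18, 22, 28, 35]:

lo=0, hi=8, mid=4, arr[mid]=13 -> 13 > 9, search left half
lo=0, hi=3, mid=1, arr[mid]=4 -> 4 < 9, search right half
lo=2, hi=3, mid=2, arr[mid]=9 -> Found target at index 2!

Binary search finds 9 at index 2 after 3 comparisons. The search repeatedly halves the search space by comparing with the middle element.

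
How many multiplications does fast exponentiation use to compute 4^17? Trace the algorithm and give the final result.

Computing 4^17 by squaring (build up from 4^1; each line after the first costs one multiplication):

4^1 = 4
4^2 = (4^1)^2 = 4^2 = 16
4^4 = (4^2)^2 = 16^2 = 256
4^8 = (4^4)^2 = 256^2 = 65536
4^16 = (4^8)^2 = 65536^2 = 4294967296
4^17 = 4 * 4^16 = 4 * 4294967296 = 17179869184

Result: 17179869184
Multiplications needed: 5 (5 lines after 4^1)

4^17 = 17179869184. Using exponentiation by squaring, this requires 5 multiplications. The key idea: if the exponent is even, square the half-power; if odd, multiply by the base once.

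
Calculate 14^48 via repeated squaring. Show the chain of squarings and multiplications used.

Computing 14^48 by squaring (build up from 14^1; each line after the first costs one multiplication):

14^1 = 14
14^2 = (14^1)^2 = 14^2 = 196
14^3 = 14 * 14^2 = 14 * 196 = 2744
14^6 = (14^3)^2 = 2744^2 = 7529536
14^12 = (14^6)^2 = 7529536^2 = 56693912375296
14^24 = (14^12)^2 = 56693912375296^2 = 3214199700417740936751087616
14^48 = (14^24)^2 = 3214199700417740936751087616^2 = 10331079714165495587340637070279506584015829758908563456

Result: 10331079714165495587340637070279506584015829758908563456
Multiplications needed: 6 (6 lines after 14^1)

14^48 = 10331079714165495587340637070279506584015829758908563456. Using exponentiation by squaring, this requires 6 multiplications. The key idea: if the exponent is even, square the half-power; if odd, multiply by the base once.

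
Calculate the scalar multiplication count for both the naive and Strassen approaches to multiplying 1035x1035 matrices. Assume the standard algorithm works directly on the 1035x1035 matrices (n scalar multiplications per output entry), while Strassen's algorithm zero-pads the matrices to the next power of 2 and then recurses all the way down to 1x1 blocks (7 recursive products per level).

Matrix multiplication for 1035x1035 matrices:

Strassen's algorithm requires power-of-2 dimensions. Pad 1035x1035 to 2048x2048 (next power of 2).

Standard algorithm: 1035^3 = 1108717875 multiplications
Strassen's algorithm: 7^(log2(2048)) = 7^11 = 1977326743 multiplications
Difference: 1108717875 - 1977326743 = -868608868 (Strassen uses MORE here due to padding overhead — for small or just-over-power-of-2 n, padding can outweigh the per-level savings)

Standard: 1108717875 multiplications (1035^3). Strassen: 1977326743 multiplications (7^11, after padding to 2048x2048). Strassen reduces 8 recursive multiplications to 7 at each level.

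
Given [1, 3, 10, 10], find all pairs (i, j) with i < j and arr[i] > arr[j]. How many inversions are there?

Finding inversions in [1, 3, 10, 10]:


Total inversions: 0

The array has 0 inversions. It is already sorted.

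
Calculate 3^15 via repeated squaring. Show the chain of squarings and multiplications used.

Computing 3^15 by squaring (build up from 3^1; each line after the first costs one multiplication):

3^1 = 3
3^2 = (3^1)^2 = 3^2 = 9
3^3 = 3 * 3^2 = 3 * 9 = 27
3^6 = (3^3)^2 = 27^2 = 729
3^7 = 3 * 3^6 = 3 * 729 = 2187
3^14 = (3^7)^2 = 2187^2 = 4782969
3^15 = 3 * 3^14 = 3 * 4782969 = 14348907

Result: 14348907
Multiplications needed: 6 (6 lines after 3^1)

3^15 = 14348907. Using exponentiation by squaring, this requires 6 multiplications. The key idea: if the exponent is even, square the half-power; if odd, multiply by the base once.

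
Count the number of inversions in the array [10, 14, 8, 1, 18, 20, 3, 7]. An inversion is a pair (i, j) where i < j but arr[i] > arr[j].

Finding inversions in [10, 14, 8, 1, 18, 20, 3, 7]:

(0, 2): arr[0]=10 > arr[2]=8
(0, 3): arr[0]=10 > arr[3]=1
(0, 6): arr[0]=10 > arr[6]=3
(0, 7): arr[0]=10 > arr[7]=7
(1, 2): arr[1]=14 > arr[2]=8
(1, 3): arr[1]=14 > arr[3]=1
(1, 6): arr[1]=14 > arr[6]=3
(1, 7): arr[1]=14 > arr[7]=7
(2, 3): arr[2]=8 > arr[3]=1
(2, 6): arr[2]=8 > arr[6]=3
(2, 7): arr[2]=8 > arr[7]=7
(4, 6): arr[4]=18 > arr[6]=3
(4, 7): arr[4]=18 > arr[7]=7
(5, 6): arr[5]=20 > arr[6]=3
(5, 7): arr[5]=20 > arr[7]=7

Total inversions: 15

The array has 15 inversion(s): (0,2), (0,3), (0,6), (0,7), (1,2), (1,3), (1,6), (1,7), (2,3), (2,6), (2,7), (4,6), (4,7), (5,6), (5,7). Each pair (i,j) satisfies i < j and arr[i] > arr[j].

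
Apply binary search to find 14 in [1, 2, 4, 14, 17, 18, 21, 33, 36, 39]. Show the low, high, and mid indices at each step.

Binary search for 14 in [1, 2, 4, 14, 17, 18, 21, 33, 36, 39]:

lo=0, hi=9, mid=4, arr[mid]=17 -> 17 > 14, search left half
lo=0, hi=3, mid=1, arr[mid]=2 -> 2 < 14, search right half
lo=2, hi=3, mid=2, arr[mid]=4 -> 4 < 14, search right half
lo=3, hi=3, mid=3, arr[mid]=14 -> Found target at index 3!

Binary search finds 14 at index 3 after 4 comparisons. The search repeatedly halves the search space by comparing with the middle element.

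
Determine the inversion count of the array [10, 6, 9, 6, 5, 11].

Finding inversions in [10, 6, 9, 6, 5, 11]:

(0, 1): arr[0]=10 > arr[1]=6
(0, 2): arr[0]=10 > arr[2]=9
(0, 3): arr[0]=10 > arr[3]=6
(0, 4): arr[0]=10 > arr[4]=5
(1, 4): arr[1]=6 > arr[4]=5
(2, 3): arr[2]=9 > arr[3]=6
(2, 4): arr[2]=9 > arr[4]=5
(3, 4): arr[3]=6 > arr[4]=5

Total inversions: 8

The array has 8 inversion(s): (0,1), (0,2), (0,3), (0,4), (1,4), (2,3), (2,4), (3,4). Each pair (i,j) satisfies i < j and arr[i] > arr[j].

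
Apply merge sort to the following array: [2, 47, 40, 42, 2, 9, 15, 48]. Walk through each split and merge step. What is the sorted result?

Merge sort trace:

Split: [2, 47, 40, 42, 2, 9, 15, 48] -> [2, 47, 40, 42] and [2, 9, 15, 48]
  Split: [2, 47, 40, 42] -> [2, 47] and [40, 42]
    Split: [2, 47] -> [2] and [47]
    Merge: [2] + [47] -> [2, 47]
    Split: [40, 42] -> [40] and [42]
    Merge: [40] + [42] -> [40, 42]
  Merge: [2, 47] + [40, 42] -> [2, 40, 42, 47]
  Split: [2, 9, 15, 48] -> [2, 9] and [15, 48]
    Split: [2, 9] -> [2] and [9]
    Merge: [2] + [9] -> [2, 9]
    Split: [15, 48] -> [15] and [48]
    Merge: [15] + [48] -> [15, 48]
  Merge: [2, 9] + [15, 48] -> [2, 9, 15, 48]
Merge: [2, 40, 42, 47] + [2, 9, 15, 48] -> [2, 2, 9, 15, 40, 42, 47, 48]

Final sorted array: [2, 2, 9, 15, 40, 42, 47, 48]

The merge sort proceeds by recursively splitting the array and merging sorted halves.
After all merges, the sorted array is [2, 2, 9, 15, 40, 42, 47, 48].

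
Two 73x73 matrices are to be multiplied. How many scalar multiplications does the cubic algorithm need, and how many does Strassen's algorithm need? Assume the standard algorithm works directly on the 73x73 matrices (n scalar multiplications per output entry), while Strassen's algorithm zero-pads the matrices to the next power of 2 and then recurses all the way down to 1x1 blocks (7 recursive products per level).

Matrix multiplication for 73x73 matrices:

Strassen's algorithm requires power-of-2 dimensions. Pad 73x73 to 128x128 (next power of 2).

Standard algorithm: 73^3 = 389017 multiplications
Strassen's algorithm: 7^(log2(128)) = 7^7 = 823543 multiplications
Difference: 389017 - 823543 = -434526 (Strassen uses MORE here due to padding overhead — for small or just-over-power-of-2 n, padding can outweigh the per-level savings)

Standard: 389017 multiplications (73^3). Strassen: 823543 multiplications (7^7, after padding to 128x128). Strassen reduces 8 recursive multiplications to 7 at each level.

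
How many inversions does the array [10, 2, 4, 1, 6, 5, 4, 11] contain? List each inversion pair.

Finding inversions in [10, 2, 4, 1, 6, 5, 4, 11]:

(0, 1): arr[0]=10 > arr[1]=2
(0, 2): arr[0]=10 > arr[2]=4
(0, 3): arr[0]=10 > arr[3]=1
(0, 4): arr[0]=10 > arr[4]=6
(0, 5): arr[0]=10 > arr[5]=5
(0, 6): arr[0]=10 > arr[6]=4
(1, 3): arr[1]=2 > arr[3]=1
(2, 3): arr[2]=4 > arr[3]=1
(4, 5): arr[4]=6 > arr[5]=5
(4, 6): arr[4]=6 > arr[6]=4
(5, 6): arr[5]=5 > arr[6]=4

Total inversions: 11

The array has 11 inversion(s): (0,1), (0,2), (0,3), (0,4), (0,5), (0,6), (1,3), (2,3), (4,5), (4,6), (5,6). Each pair (i,j) satisfies i < j and arr[i] > arr[j].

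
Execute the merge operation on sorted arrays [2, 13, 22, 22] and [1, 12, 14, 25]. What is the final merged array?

Merging process:

Compare 2 vs 1: take 1 from right. Merged: [1]
Compare 2 vs 12: take 2 from left. Merged: [1, 2]
Compare 13 vs 12: take 12 from right. Merged: [1, 2, 12]
Compare 13 vs 14: take 13 from left. Merged: [1, 2, 12, 13]
Compare 22 vs 14: take 14 from right. Merged: [1, 2, 12, 13, 14]
Compare 22 vs 25: take 22 from left. Merged: [1, 2, 12, 13, 14, 22]
Compare 22 vs 25: take 22 from left. Merged: [1, 2, 12, 13, 14, 22, 22]
Append remaining from right: [25]. Merged: [1, 2, 12, 13, 14, 22, 22, 25]

Final merged array: [1, 2, 12, 13, 14, 22, 22, 25]
Total comparisons: 7

The merged array is [1, 2, 12, 13, 14, 22, 22, 25], requiring 7 comparisons. The merge step runs in O(n) time where n is the total number of elements.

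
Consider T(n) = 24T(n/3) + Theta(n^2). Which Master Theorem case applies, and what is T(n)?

Master Theorem for T(n) = 24T(n/3) + O(n^2):

a = 24, b = 3, c = 2
log_b(a) = log_3(24) = 2.8928

Case 1: c = 2 < log_3(24) = 2.8928
T(n) = O(n^(log_3 24))

For T(n) = 24T(n/3) + O(n^2): log_3(24) = 2.8928. This is Case 1 of the Master Theorem (c < log_b(a), work dominated by leaves), giving O(n^(log_3 24)).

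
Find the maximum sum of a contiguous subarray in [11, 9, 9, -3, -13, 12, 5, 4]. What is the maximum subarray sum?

Using Kadane's algorithm on [11, 9, 9, -3, -13, 12, 5, 4]:

Scanning through the array:
Position 1 (value 9): max_ending_here = 20, max_so_far = 20
Position 2 (value 9): max_ending_here = 29, max_so_far = 29
Position 3 (value -3): max_ending_here = 26, max_so_far = 29
Position 4 (value -13): max_ending_here = 13, max_so_far = 29
Position 5 (value 12): max_ending_here = 25, max_so_far = 29
Position 6 (value 5): max_ending_here = 30, max_so_far = 30
Position 7 (value 4): max_ending_here = 34, max_so_far = 34

Maximum subarray: [11, 9, 9, -3, -13, 12, 5, 4]
Maximum sum: 34

The maximum subarray is [11, 9, 9, -3, -13, 12, 5, 4] with sum 34. This subarray runs from index 0 to index 7.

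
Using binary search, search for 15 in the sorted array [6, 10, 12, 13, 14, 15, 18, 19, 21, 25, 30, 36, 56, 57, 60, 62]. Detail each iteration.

Binary search for 15 in [6, 10, 12, 13, 14, 15, 18, 19, 21, 25, 30, 36, 56, 57, 60, 62]:

lo=0, hi=15, mid=7, arr[mid]=19 -> 19 > 15, search left half
lo=0, hi=6, mid=3, arr[mid]=13 -> 13 < 15, search right half
lo=4, hi=6, mid=5, arr[mid]=15 -> Found target at index 5!

Binary search finds 15 at index 5 after 3 comparisons. The search repeatedly halves the search space by comparing with the middle element.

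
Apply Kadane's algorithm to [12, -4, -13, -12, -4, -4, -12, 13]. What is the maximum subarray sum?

Using Kadane's algorithm on [12, -4, -13, -12, -4, -4, -12, 13]:

Scanning through the array:
Position 1 (value -4): max_ending_here = 8, max_so_far = 12
Position 2 (value -13): max_ending_here = -5, max_so_far = 12
Position 3 (value -12): max_ending_here = -12, max_so_far = 12
Position 4 (value -4): max_ending_here = -4, max_so_far = 12
Position 5 (value -4): max_ending_here = -4, max_so_far = 12
Position 6 (value -12): max_ending_here = -12, max_so_far = 12
Position 7 (value 13): max_ending_here = 13, max_so_far = 13

Maximum subarray: [13]
Maximum sum: 13

The maximum subarray is [13] with sum 13. This subarray runs from index 7 to index 7.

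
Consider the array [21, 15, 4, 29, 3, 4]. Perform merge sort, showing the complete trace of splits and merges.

Merge sort trace:

Split: [21, 15, 4, 29, 3, 4] -> [21, 15, 4] and [29, 3, 4]
  Split: [21, 15, 4] -> [21] and [15, 4]
    Split: [15, 4] -> [15] and [4]
    Merge: [15] + [4] -> [4, 15]
  Merge: [21] + [4, 15] -> [4, 15, 21]
  Split: [29, 3, 4] -> [29] and [3, 4]
    Split: [3, 4] -> [3] and [4]
    Merge: [3] + [4] -> [3, 4]
  Merge: [29] + [3, 4] -> [3, 4, 29]
Merge: [4, 15, 21] + [3, 4, 29] -> [3, 4, 4, 15, 21, 29]

Final sorted array: [3, 4, 4, 15, 21, 29]

The merge sort proceeds by recursively splitting the array and merging sorted halves.
After all merges, the sorted array is [3, 4, 4, 15, 21, 29].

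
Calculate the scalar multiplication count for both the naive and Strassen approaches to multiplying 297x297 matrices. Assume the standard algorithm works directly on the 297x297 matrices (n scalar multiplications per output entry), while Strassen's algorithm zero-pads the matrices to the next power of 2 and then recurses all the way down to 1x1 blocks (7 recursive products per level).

Matrix multiplication for 297x297 matrices:

Strassen's algorithm requires power-of-2 dimensions. Pad 297x297 to 512x512 (next power of 2).

Standard algorithm: 297^3 = 26198073 multiplications
Strassen's algorithm: 7^(log2(512)) = 7^9 = 40353607 multiplications
Difference: 26198073 - 40353607 = -14155534 (Strassen uses MORE here due to padding overhead — for small or just-over-power-of-2 n, padding can outweigh the per-level savings)

Standard: 26198073 multiplications (297^3). Strassen: 40353607 multiplications (7^9, after padding to 512x512). Strassen reduces 8 recursive multiplications to 7 at each level.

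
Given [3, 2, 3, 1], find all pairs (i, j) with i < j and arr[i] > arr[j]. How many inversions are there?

Finding inversions in [3, 2, 3, 1]:

(0, 1): arr[0]=3 > arr[1]=2
(0, 3): arr[0]=3 > arr[3]=1
(1, 3): arr[1]=2 > arr[3]=1
(2, 3): arr[2]=3 > arr[3]=1

Total inversions: 4

The array has 4 inversion(s): (0,1), (0,3), (1,3), (2,3). Each pair (i,j) satisfies i < j and arr[i] > arr[j].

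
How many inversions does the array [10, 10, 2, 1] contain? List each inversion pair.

Finding inversions in [10, 10, 2, 1]:

(0, 2): arr[0]=10 > arr[2]=2
(0, 3): arr[0]=10 > arr[3]=1
(1, 2): arr[1]=10 > arr[2]=2
(1, 3): arr[1]=10 > arr[3]=1
(2, 3): arr[2]=2 > arr[3]=1

Total inversions: 5

The array has 5 inversion(s): (0,2), (0,3), (1,2), (1,3), (2,3). Each pair (i,j) satisfies i < j and arr[i] > arr[j].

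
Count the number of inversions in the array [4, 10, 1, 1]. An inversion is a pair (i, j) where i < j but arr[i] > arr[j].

Finding inversions in [4, 10, 1, 1]:

(0, 2): arr[0]=4 > arr[2]=1
(0, 3): arr[0]=4 > arr[3]=1
(1, 2): arr[1]=10 > arr[2]=1
(1, 3): arr[1]=10 > arr[3]=1

Total inversions: 4

The array has 4 inversion(s): (0,2), (0,3), (1,2), (1,3). Each pair (i,j) satisfies i < j and arr[i] > arr[j].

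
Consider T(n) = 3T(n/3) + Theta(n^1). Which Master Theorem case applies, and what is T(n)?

Master Theorem for T(n) = 3T(n/3) + O(n^1):

a = 3, b = 3, c = 1
log_b(a) = log_3(3) = 1.0000

Case 2: c = 1 = log_3(3) = 1.0000
T(n) = O(n^1 log n) = O(n log n)

For T(n) = 3T(n/3) + O(n^1): log_3(3) = 1.0000. This is Case 2 of the Master Theorem (c = log_b(a), equal work at all levels), giving O(n log n).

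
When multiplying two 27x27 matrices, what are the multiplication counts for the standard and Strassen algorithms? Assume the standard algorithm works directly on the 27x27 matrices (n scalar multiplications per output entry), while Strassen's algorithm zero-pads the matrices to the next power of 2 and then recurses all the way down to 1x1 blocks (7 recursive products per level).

Matrix multiplication for 27x27 matrices:

Strassen's algorithm requires power-of-2 dimensions. Pad 27x27 to 32x32 (next power of 2).

Standard algorithm: 27^3 = 19683 multiplications
Strassen's algorithm: 7^(log2(32)) = 7^5 = 16807 multiplications
Savings: 19683 - 16807 = 2876 multiplications

Standard: 19683 multiplications (27^3). Strassen: 16807 multiplications (7^5, after padding to 32x32). Strassen reduces 8 recursive multiplications to 7 at each level.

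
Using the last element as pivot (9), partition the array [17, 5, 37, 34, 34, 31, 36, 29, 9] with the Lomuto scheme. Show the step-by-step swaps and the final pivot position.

Lomuto partition with pivot = 9:

Initial array: [17, 5, 37, 34, 34, 31, 36, 29, 9]

arr[0]=17 > 9: no swap
arr[1]=5 <= 9: swap with position 0, array becomes [5, 17, 37, 34, 34, 31, 36, 29, 9]
arr[2]=37 > 9: no swap
arr[3]=34 > 9: no swap
arr[4]=34 > 9: no swap
arr[5]=31 > 9: no swap
arr[6]=36 > 9: no swap
arr[7]=29 > 9: no swap

Place pivot at position 1: [5, 9, 37, 34, 34, 31, 36, 29, 17]
Pivot position: 1

After partitioning with pivot 9, the array becomes [5, 9, 37, 34, 34, 31, 36, 29, 17]. The pivot is placed at index 1. All elements to the left of the pivot are <= 9, and all elements to the right are > 9.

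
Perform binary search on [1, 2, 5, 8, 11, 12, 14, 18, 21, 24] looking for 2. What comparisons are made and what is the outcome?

Binary search for 2 in [1, 2, 5, 8, 11, 12, 14, 18, 21, 24]:

lo=0, hi=9, mid=4, arr[mid]=11 -> 11 > 2, search left half
lo=0, hi=3, mid=1, arr[mid]=2 -> Found target at index 1!

Binary search finds 2 at index 1 after 2 comparisons. The search repeatedly halves the search space by comparing with the middle element.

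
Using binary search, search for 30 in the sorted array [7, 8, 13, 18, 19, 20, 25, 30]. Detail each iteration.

Binary search for 30 in [7, 8, 13, 18, 19, 20, 25, 30]:

lo=0, hi=7, mid=3, arr[mid]=18 -> 18 < 30, search right half
lo=4, hi=7, mid=5, arr[mid]=20 -> 20 < 30, search right half
lo=6, hi=7, mid=6, arr[mid]=25 -> 25 < 30, search right half
lo=7, hi=7, mid=7, arr[mid]=30 -> Found target at index 7!

Binary search finds 30 at index 7 after 4 comparisons. The search repeatedly halves the search space by comparing with the middle element.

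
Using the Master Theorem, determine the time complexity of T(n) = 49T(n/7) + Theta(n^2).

Master Theorem for T(n) = 49T(n/7) + O(n^2):

a = 49, b = 7, c = 2
log_b(a) = log_7(49) = 2.0000

Case 2: c = 2 = log_7(49) = 2.0000
T(n) = O(n^2 log n) = O(n^2 log n)

For T(n) = 49T(n/7) + O(n^2): log_7(49) = 2.0000. This is Case 2 of the Master Theorem (c = log_b(a), equal work at all levels), giving O(n^2 log n).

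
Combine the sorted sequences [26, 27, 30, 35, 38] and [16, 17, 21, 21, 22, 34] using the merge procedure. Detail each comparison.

Merging process:

Compare 26 vs 16: take 16 from right. Merged: [16]
Compare 26 vs 17: take 17 from right. Merged: [16, 17]
Compare 26 vs 21: take 21 from right. Merged: [16, 17, 21]
Compare 26 vs 21: take 21 from right. Merged: [16, 17, 21, 21]
Compare 26 vs 22: take 22 from right. Merged: [16, 17, 21, 21, 22]
Compare 26 vs 34: take 26 from left. Merged: [16, 17, 21, 21, 22, 26]
Compare 27 vs 34: take 27 from left. Merged: [16, 17, 21, 21, 22, 26, 27]
Compare 30 vs 34: take 30 from left. Merged: [16, 17, 21, 21, 22, 26, 27, 30]
Compare 35 vs 34: take 34 from right. Merged: [16, 17, 21, 21, 22, 26, 27, 30, 34]
Append remaining from left: [35, 38]. Merged: [16, 17, 21, 21, 22, 26, 27, 30, 34, 35, 38]

Final merged array: [16, 17, 21, 21, 22, 26, 27, 30, 34, 35, 38]
Total comparisons: 9

The merged array is [16, 17, 21, 21, 22, 26, 27, 30, 34, 35, 38], requiring 9 comparisons. The merge step runs in O(n) time where n is the total number of elements.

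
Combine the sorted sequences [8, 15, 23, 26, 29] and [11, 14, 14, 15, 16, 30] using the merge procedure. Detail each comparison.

Merging process:

Compare 8 vs 11: take 8 from left. Merged: [8]
Compare 15 vs 11: take 11 from right. Merged: [8, 11]
Compare 15 vs 14: take 14 from right. Merged: [8, 11, 14]
Compare 15 vs 14: take 14 from right. Merged: [8, 11, 14, 14]
Compare 15 vs 15: take 15 from left. Merged: [8, 11, 14, 14, 15]
Compare 23 vs 15: take 15 from right. Merged: [8, 11, 14, 14, 15, 15]
Compare 23 vs 16: take 16 from right. Merged: [8, 11, 14, 14, 15, 15, 16]
Compare 23 vs 30: take 23 from left. Merged: [8, 11, 14, 14, 15, 15, 16, 23]
Compare 26 vs 30: take 26 from left. Merged: [8, 11, 14, 14, 15, 15, 16, 23, 26]
Compare 29 vs 30: take 29 from left. Merged: [8, 11, 14, 14, 15, 15, 16, 23, 26, 29]
Append remaining from right: [30]. Merged: [8, 11, 14, 14, 15, 15, 16, 23, 26, 29, 30]

Final merged array: [8, 11, 14, 14, 15, 15, 16, 23, 26, 29, 30]
Total comparisons: 10

The merged array is [8, 11, 14, 14, 15, 15, 16, 23, 26, 29, 30], requiring 10 comparisons. The merge step runs in O(n) time where n is the total number of elements.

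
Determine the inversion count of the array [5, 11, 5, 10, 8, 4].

Finding inversions in [5, 11, 5, 10, 8, 4]:

(0, 5): arr[0]=5 > arr[5]=4
(1, 2): arr[1]=11 > arr[2]=5
(1, 3): arr[1]=11 > arr[3]=10
(1, 4): arr[1]=11 > arr[4]=8
(1, 5): arr[1]=11 > arr[5]=4
(2, 5): arr[2]=5 > arr[5]=4
(3, 4): arr[3]=10 > arr[4]=8
(3, 5): arr[3]=10 > arr[5]=4
(4, 5): arr[4]=8 > arr[5]=4

Total inversions: 9

The array has 9 inversion(s): (0,5), (1,2), (1,3), (1,4), (1,5), (2,5), (3,4), (3,5), (4,5). Each pair (i,j) satisfies i < j and arr[i] > arr[j].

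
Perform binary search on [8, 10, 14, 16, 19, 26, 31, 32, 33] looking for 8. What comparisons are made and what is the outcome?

Binary search for 8 in [8, 10, 14, 16, 19, 26, 31, 32, 33]:

lo=0, hi=8, mid=4, arr[mid]=19 -> 19 > 8, search left half
lo=0, hi=3, mid=1, arr[mid]=10 -> 10 > 8, search left half
lo=0, hi=0, mid=0, arr[mid]=8 -> Found target at index 0!

Binary search finds 8 at index 0 after 3 comparisons. The search repeatedly halves the search space by comparing with the middle element.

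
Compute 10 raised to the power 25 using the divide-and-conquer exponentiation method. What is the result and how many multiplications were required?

Computing 10^25 by squaring (build up from 10^1; each line after the first costs one multiplication):

10^1 = 10
10^2 = (10^1)^2 = 10^2 = 100
10^3 = 10 * 10^2 = 10 * 100 = 1000
10^6 = (10^3)^2 = 1000^2 = 1000000
10^12 = (10^6)^2 = 1000000^2 = 1000000000000
10^24 = (10^12)^2 = 1000000000000^2 = 1000000000000000000000000
10^25 = 10 * 10^24 = 10 * 1000000000000000000000000 = 10000000000000000000000000

Result: 10000000000000000000000000
Multiplications needed: 6 (6 lines after 10^1)

10^25 = 10000000000000000000000000. Using exponentiation by squaring, this requires 6 multiplications. The key idea: if the exponent is even, square the half-power; if odd, multiply by the base once.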